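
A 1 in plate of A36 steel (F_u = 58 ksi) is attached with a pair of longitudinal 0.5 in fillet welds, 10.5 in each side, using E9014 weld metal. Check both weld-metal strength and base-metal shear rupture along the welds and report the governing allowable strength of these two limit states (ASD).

R_n/Ω ≈ 200 kips (weld metal governs)

E90XX → F_EXX = 90 ksi.
t_e = 0.707 × 0.5 = 0.3535 in; L = 21 in.
Weld metal: R_n/Ω = (1/2.0) × 0.6 × 90 × 0.3535 × 21 = 200.4 kips.
Base metal (shear rupture): R_n/Ω = (1/2.0) × 0.6 × 58 × 1 × 21 = 365.4 kips.
Governing: weld metal.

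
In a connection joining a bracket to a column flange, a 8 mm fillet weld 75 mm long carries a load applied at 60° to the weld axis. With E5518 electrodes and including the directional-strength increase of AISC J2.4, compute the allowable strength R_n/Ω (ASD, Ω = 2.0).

R_n/Ω ≈ 98.2 kN

E55XX → F_EXX = 550 MPa.
t_e = 0.707 × 8 = 5.656 mm; A_we = 5.656 × 75 = 424.2 mm².
Directional factor: 1.0 + 0.5 sin^1.5(60°) = 1.403.
F_nw = 0.6 × 550 × 1.403 = 463 MPa.
R_n/Ω = (463 × 424.2) / 2.0 × 10⁻³ = 98.2 kN.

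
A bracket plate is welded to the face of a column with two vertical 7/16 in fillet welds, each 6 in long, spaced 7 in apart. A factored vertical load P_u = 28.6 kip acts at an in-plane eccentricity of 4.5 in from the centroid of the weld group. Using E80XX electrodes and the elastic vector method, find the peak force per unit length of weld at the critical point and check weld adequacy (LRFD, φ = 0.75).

f_max ≈ 5.28 kip/in; adequate

E80XX → F_EXX = 80 ksi.
Total weld length L_w = 12 in. Treat welds as unit-width lines.
Polar moment about centroid: J = 2[d³/12 + d(b/2)²] = 2[6³/12 + 6×3.5²] = 183 in³.
Direct shear f_v = P/L_w = 28.6 / 12 = 2.383 kip/in (vertical).
Torsion M = P·e = 28.6 × 4.5 = 128.7 kip·in.
Critical point at (x, y) = (3.5, 3) from centroid. f_tx = M·y/J = 2.11 kip/in; f_ty = M·x/J = 2.461 kip/in.
Resultant f_max = √[f_tx² + (f_v + f_ty)²] = √[2.11² + (2.383 + 2.461)²] = 5.284 kip/in.
Capacity per unit length: φr_n = 0.75 × 0.6 × 80 × (0.707 × 0.4375) = 11.14 kip/in.
5.284 ≤ 11.14 → adequate.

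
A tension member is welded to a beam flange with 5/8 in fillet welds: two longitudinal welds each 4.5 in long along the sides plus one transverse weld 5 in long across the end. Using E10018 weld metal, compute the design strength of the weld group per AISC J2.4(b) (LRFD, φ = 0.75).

E100XX → F_EXX = 100 ksi.
t_e = 0.707 × 0.625 = 0.4419 in.
R_nwl = 0.6 × 100 × 0.4419 × 9 = 238.6 kip (longitudinal, 2 welds).
R_nwt = 0.6 × 100 × 0.4419 × 5 = 132.6 kip (transverse, base value).
(i) R_nwl + R_nwt = 371.2 kip; (ii) 0.85 R_nwl + 1.5 R_nwt = 401.7 kip.
R_n = max = 401.7 kip [governs: (ii)]; φR_n = 301.2 kip.

φR_n ≈ 301 kip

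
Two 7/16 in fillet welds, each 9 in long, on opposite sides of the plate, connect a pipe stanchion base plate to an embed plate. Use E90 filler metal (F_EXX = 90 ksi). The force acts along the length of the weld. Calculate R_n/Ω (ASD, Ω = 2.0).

R_n/Ω ≈ 150 kip

Effective throat t_e = 0.707 × 0.4375 = 0.3093 in.
Total length L = 18 in; A_we = 0.3093 × 18 = 5.568 in².
F_nw = 0.6 F_EXX = 0.6 × 90 = 54 ksi.
R_n = 54 × 5.568 = 300.7 kip; R_n/Ω = 300.7/2.0 = 150.3 kip.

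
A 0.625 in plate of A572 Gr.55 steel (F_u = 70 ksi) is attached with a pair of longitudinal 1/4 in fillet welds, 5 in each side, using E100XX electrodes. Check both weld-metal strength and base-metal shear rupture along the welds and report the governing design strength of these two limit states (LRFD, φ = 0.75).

φR_n ≈ 79.5 kip (weld metal governs)

E100XX → F_EXX = 100 ksi.
t_e = 0.707 × 0.25 = 0.1767 in; L = 10 in.
Weld metal: φR_n = 0.75 × 0.6 × 100 × 0.1767 × 10 = 79.54 kip.
Base metal (shear rupture): φR_n = 0.75 × 0.6 × 70 × 0.625 × 10 = 196.9 kip.
Governing: weld metal.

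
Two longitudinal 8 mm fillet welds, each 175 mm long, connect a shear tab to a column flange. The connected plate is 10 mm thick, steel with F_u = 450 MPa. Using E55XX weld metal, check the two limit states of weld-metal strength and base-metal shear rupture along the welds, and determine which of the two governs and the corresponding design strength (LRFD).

E55XX → F_EXX = 550 MPa.
t_e = 0.707 × 8 = 5.656 mm; L = 350 mm.
Weld metal: φR_n = 0.75 × 0.6 × 550 × 5.656 × 350 × 10⁻³ = 490 kN.
Base metal (shear rupture): φR_n = 0.75 × 0.6 × 450 × 10 × 350 × 10⁻³ = 708.8 kN.
Governing: weld metal.

φR_n ≈ 490 kN (weld metal governs)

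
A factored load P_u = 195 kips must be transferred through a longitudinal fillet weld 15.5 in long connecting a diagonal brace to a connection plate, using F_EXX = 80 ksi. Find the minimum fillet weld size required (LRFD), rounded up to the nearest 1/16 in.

w = 1/2 in

Total weld length L = 15.5 in.
Required throat t_e = P_u / (φ × 0.6 F_EXX × L) = 195 / (0.75 × 0.6 × 80 × 15.5) = 0.3495 in.
Required leg w = t_e / 0.707 = 0.4943 in → use 1/2 in.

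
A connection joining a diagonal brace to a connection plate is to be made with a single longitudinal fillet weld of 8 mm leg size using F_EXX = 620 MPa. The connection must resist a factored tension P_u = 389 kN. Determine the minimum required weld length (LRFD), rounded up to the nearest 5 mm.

Throat t_e = 0.707 × 8 = 5.656 mm.
φr_n = 0.75 × 0.6 × 620 × 5.656 × 10⁻³ = 1.578 kN/mm.
L_req = P_u / φr_n = 389 / 1.578 = 246.5 mm total.
Round up → use L = 250 mm.

L = 250 mm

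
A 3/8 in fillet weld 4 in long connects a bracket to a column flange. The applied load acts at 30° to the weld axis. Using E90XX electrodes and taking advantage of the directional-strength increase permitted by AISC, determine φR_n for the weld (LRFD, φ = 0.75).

φR_n ≈ 50.5 kips

E90XX → F_EXX = 90 ksi.
t_e = 0.707 × 0.375 = 0.2651 in; A_we = 0.2651 × 4 = 1.06 in².
Directional factor: 1.0 + 0.5 sin^1.5(30°) = 1.177.
F_nw = 0.6 × 90 × 1.177 = 63.55 ksi.
φR_n = 0.75 × 63.55 × 1.06 = 50.54 kips.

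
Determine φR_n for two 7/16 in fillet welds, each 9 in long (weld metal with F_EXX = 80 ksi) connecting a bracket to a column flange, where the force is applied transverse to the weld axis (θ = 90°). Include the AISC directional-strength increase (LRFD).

φR_n ≈ 301 kip

t_e = 0.707 × 0.4375 = 0.3093 in; A_we = 0.3093 × 18 = 5.568 in².
Directional factor: 1.0 + 0.5 sin^1.5(90°) = 1.5.
F_nw = 0.6 × 80 × 1.5 = 72 ksi.
φR_n = 0.75 × 72 × 5.568 = 300.7 kip.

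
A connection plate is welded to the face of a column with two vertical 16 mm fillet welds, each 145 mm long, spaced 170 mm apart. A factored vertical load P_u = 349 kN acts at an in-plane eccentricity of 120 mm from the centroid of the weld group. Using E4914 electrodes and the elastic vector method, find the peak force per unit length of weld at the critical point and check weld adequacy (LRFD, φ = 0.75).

f_max ≈ 2820 N/mm; NOT adequate

E49XX → F_EXX = 490 MPa.
Total weld length L_w = 290 mm. Treat welds as unit-width lines.
Polar moment about centroid: J = 2[d³/12 + d(b/2)²] = 2[145³/12 + 145×85²] = 2603000 mm³.
Direct shear f_v = P/L_w = 349×10³ / 290 = 1203 N/mm (vertical).
Torsion M = P·e = 349×10³ × 120 = 41880000 N·mm.
Critical point at (x, y) = (85, 72.5) from centroid. f_tx = M·y/J = 1166 N/mm; f_ty = M·x/J = 1367 N/mm.
Resultant f_max = √[f_tx² + (f_v + f_ty)²] = √[1166² + (1203 + 1367)²] = 2823 N/mm.
Capacity per unit length: φr_n = 0.75 × 0.6 × 490 × (0.707 × 16) = 2494 N/mm.
2823 > 2494 → NOT adequate.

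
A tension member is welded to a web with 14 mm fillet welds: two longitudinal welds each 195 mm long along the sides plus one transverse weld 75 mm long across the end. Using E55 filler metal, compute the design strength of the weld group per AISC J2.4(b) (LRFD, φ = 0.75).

φR_n ≈ 1140 kN

E55XX → F_EXX = 550 MPa.
t_e = 0.707 × 14 = 9.898 mm.
R_nwl = 0.6 × 550 × 9.898 × 390 × 10⁻³ = 1274 kN (longitudinal, 2 welds).
R_nwt = 0.6 × 550 × 9.898 × 75 × 10⁻³ = 245 kN (transverse, base value).
(i) R_nwl + R_nwt = 1519 kN; (ii) 0.85 R_nwl + 1.5 R_nwt = 1450 kN.
R_n = max = 1519 kN [governs: (i)]; φR_n = 1139 kN.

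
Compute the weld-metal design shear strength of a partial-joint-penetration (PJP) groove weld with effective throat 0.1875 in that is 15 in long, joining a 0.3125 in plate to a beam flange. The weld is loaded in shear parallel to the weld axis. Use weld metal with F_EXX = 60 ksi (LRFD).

φR_n ≈ 75.9 kip

Effective throat (given) t_e = 0.1875 in.
A_we = 0.1875 × 15 = 2.812 in².
F_nw = 0.6 F_EXX = 36 ksi.
φR_n = 0.75 × 36 × 2.812 = 75.94 kip.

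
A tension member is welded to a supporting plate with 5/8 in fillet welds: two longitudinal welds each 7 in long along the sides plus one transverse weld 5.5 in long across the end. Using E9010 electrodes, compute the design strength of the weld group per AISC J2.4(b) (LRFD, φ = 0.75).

φR_n ≈ 361 kips

E90XX → F_EXX = 90 ksi.
t_e = 0.707 × 0.625 = 0.4419 in.
R_nwl = 0.6 × 90 × 0.4419 × 14 = 334.1 kips (longitudinal, 2 welds).
R_nwt = 0.6 × 90 × 0.4419 × 5.5 = 131.2 kips (transverse, base value).
(i) R_nwl + R_nwt = 465.3 kips; (ii) 0.85 R_nwl + 1.5 R_nwt = 480.8 kips.
R_n = max = 480.8 kips [governs: (ii)]; φR_n = 360.6 kips.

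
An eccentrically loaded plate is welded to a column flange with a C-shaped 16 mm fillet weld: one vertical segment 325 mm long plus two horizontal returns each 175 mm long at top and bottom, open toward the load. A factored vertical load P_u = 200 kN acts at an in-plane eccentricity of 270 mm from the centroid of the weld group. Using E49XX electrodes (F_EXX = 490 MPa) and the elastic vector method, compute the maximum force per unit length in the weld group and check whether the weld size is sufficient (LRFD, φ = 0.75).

Total weld length L_w = 675 mm. Treat welds as unit-width lines.
Centroid: x̄ = 2×175×87.5 / 675 = 45.37 mm from the vertical weld.
Polar moment about centroid: J = I_x + I_y = [325³/12 + 2×175×162.5²] + [325×45.37² + 2(175³/12 + 175×42.13²)] = 14290000 mm³.
Direct shear f_v = P/L_w = 200×10³ / 675 = 296.3 N/mm (vertical).
Torsion M = P·e = 200×10³ × 270 = 54000000 N·mm.
Critical point at (x, y) = (129.6, 162.5) from centroid. f_tx = M·y/J = 614.2 N/mm; f_ty = M·x/J = 490 N/mm.
Resultant f_max = √[f_tx² + (f_v + f_ty)²] = √[614.2² + (296.3 + 490)²] = 997.7 N/mm.
Capacity per unit length: φr_n = 0.75 × 0.6 × 490 × (0.707 × 16) = 2494 N/mm.
997.7 ≤ 2494 → adequate.

f_max ≈ 998 N/mm; adequate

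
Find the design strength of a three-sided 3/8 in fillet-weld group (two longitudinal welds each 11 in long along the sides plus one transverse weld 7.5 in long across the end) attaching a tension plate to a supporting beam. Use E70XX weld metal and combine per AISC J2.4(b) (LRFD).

φR_n ≈ 250 kips

E70XX → F_EXX = 70 ksi.
t_e = 0.707 × 0.375 = 0.2651 in.
R_nwl = 0.6 × 70 × 0.2651 × 22 = 245 kips (longitudinal, 2 welds).
R_nwt = 0.6 × 70 × 0.2651 × 7.5 = 83.51 kips (transverse, base value).
(i) R_nwl + R_nwt = 328.5 kips; (ii) 0.85 R_nwl + 1.5 R_nwt = 333.5 kips.
R_n = max = 333.5 kips [governs: (ii)]; φR_n = 250.1 kips.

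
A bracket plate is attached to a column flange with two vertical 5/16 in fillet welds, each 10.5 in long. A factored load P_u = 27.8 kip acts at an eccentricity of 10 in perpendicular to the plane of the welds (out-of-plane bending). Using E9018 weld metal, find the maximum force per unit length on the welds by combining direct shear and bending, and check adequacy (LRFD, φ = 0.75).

E90XX → F_EXX = 90 ksi.
L_w = 2 × 10.5 = 21 in; section modulus (unit throat) S = 2 × L²/6 = 36.75 in².
Direct shear f_v = P/L_w = 27.8/21 = 1.324 kip/in.
Moment M = P × e = 27.8 × 10 = 278 kip·in; bending f_b = M/S = 7.565 kip/in.
f_max = √(f_v² + f_b²) = √(1.324² + 7.565²) = 7.68 kip/in.
φr_n = 0.75 × 0.6 × 90 × (0.707 × 0.3125) = 8.948 kip/in → adequate.

f_max ≈ 7.68 kip/in; adequate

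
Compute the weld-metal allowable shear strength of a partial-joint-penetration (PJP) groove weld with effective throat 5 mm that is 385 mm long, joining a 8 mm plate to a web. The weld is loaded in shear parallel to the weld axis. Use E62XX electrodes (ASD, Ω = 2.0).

E62XX → F_EXX = 620 MPa.
Effective throat (given) t_e = 5 mm.
A_we = 5 × 385 = 1925 mm².
F_nw = 0.6 F_EXX = 372 MPa.
R_n/Ω = (372 × 1925) / 2.0 × 10⁻³ = 358.1 kN.

R_n/Ω ≈ 358 kN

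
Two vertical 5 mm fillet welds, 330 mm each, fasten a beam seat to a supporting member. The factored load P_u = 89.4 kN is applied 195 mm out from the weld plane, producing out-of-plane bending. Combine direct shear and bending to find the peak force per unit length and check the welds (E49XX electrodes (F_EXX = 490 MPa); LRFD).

L_w = 2 × 330 = 660 mm; section modulus (unit throat) S = 2 × L²/6 = 36300 mm².
Direct shear f_v = P/L_w = 89.4×10³/660 = 135.5 N/mm.
Moment M = P × e = 89.4×10³ × 195 = 17433000 N·mm; bending f_b = M/S = 480.2 N/mm.
f_max = √(f_v² + f_b²) = √(135.5² + 480.2²) = 499 N/mm.
φr_n = 0.75 × 0.6 × 490 × (0.707 × 5) = 779.5 N/mm → adequate.

f_max ≈ 499 N/mm; adequate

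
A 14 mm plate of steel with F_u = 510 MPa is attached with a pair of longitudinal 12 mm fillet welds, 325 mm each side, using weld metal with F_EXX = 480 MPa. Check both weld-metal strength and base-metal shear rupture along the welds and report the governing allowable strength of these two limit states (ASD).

R_n/Ω ≈ 794 kN (weld metal governs)

t_e = 0.707 × 12 = 8.484 mm; L = 650 mm.
Weld metal: R_n/Ω = (1/2.0) × 0.6 × 480 × 8.484 × 650 × 10⁻³ = 794.1 kN.
Base metal (shear rupture): R_n/Ω = (1/2.0) × 0.6 × 510 × 14 × 650 × 10⁻³ = 1392 kN.
Governing: weld metal.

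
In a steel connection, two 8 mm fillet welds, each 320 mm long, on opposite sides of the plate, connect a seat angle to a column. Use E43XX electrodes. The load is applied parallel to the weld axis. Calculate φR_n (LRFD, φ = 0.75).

E43XX → F_EXX = 430 MPa.
Effective throat t_e = 0.707 × 8 = 5.656 mm.
Total length L = 640 mm; A_we = 5.656 × 640 = 3620 mm².
F_nw = 0.6 F_EXX = 0.6 × 430 = 258 MPa.
φR_n = 0.75 × 258 × 3620 × 10⁻³ = 700.4 kN.

φR_n ≈ 700 kN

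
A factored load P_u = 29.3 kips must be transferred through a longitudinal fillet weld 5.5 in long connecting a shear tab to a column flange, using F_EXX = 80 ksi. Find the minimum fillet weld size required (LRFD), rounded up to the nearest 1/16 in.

w = 1/4 in

Total weld length L = 5.5 in.
Required throat t_e = P_u / (φ × 0.6 F_EXX × L) = 29.3 / (0.75 × 0.6 × 80 × 5.5) = 0.148 in.
Required leg w = t_e / 0.707 = 0.2093 in → use 1/4 in.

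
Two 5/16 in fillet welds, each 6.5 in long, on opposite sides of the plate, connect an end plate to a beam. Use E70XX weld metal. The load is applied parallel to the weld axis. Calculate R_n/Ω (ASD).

E70XX → F_EXX = 70 ksi.
Effective throat t_e = 0.707 × 0.3125 = 0.2209 in.
Total length L = 13 in; A_we = 0.2209 × 13 = 2.872 in².
F_nw = 0.6 F_EXX = 0.6 × 70 = 42 ksi.
R_n = 42 × 2.872 = 120.6 kips; R_n/Ω = 120.6/2.0 = 60.32 kips.

R_n/Ω ≈ 60.3 kips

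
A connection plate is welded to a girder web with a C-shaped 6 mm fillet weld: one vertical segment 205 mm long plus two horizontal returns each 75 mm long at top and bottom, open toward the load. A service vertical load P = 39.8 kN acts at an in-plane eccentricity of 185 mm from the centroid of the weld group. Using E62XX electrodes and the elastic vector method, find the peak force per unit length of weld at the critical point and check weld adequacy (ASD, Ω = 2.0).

f_max ≈ 418 N/mm; adequate

E62XX → F_EXX = 620 MPa.
Total weld length L_w = 355 mm. Treat welds as unit-width lines.
Centroid: x̄ = 2×75×37.5 / 355 = 15.85 mm from the vertical weld.
Polar moment about centroid: J = I_x + I_y = [205³/12 + 2×75×102.5²] + [205×15.85² + 2(75³/12 + 75×21.65²)] = 2486000 mm³.
Direct shear f_v = P/L_w = 39.8×10³ / 355 = 112.1 N/mm (vertical).
Torsion M = P·e = 39.8×10³ × 185 = 7363000 N·mm.
Critical point at (x, y) = (59.15, 102.5) from centroid. f_tx = M·y/J = 303.6 N/mm; f_ty = M·x/J = 175.2 N/mm.
Resultant f_max = √[f_tx² + (f_v + f_ty)²] = √[303.6² + (112.1 + 175.2)²] = 418 N/mm.
Capacity per unit length: r_n/Ω = (1/2.0) × 0.6 × 620 × (0.707 × 6) = 789 N/mm.
418 ≤ 789 → adequate.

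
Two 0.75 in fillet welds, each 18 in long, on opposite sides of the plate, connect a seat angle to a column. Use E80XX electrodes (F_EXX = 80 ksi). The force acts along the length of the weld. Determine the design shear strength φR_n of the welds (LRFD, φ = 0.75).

Effective throat t_e = 0.707 × 0.75 = 0.5302 in.
Total length L = 36 in; A_we = 0.5302 × 36 = 19.09 in².
F_nw = 0.6 F_EXX = 0.6 × 80 = 48 ksi.
φR_n = 0.75 × 48 × 19.09 = 687.2 kip.

φR_n ≈ 687 kip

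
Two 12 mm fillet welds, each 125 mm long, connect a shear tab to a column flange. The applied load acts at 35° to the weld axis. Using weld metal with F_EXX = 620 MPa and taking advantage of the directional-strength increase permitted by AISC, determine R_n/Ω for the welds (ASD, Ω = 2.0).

R_n/Ω ≈ 480 kN

t_e = 0.707 × 12 = 8.484 mm; A_we = 8.484 × 250 = 2121 mm².
Directional factor: 1.0 + 0.5 sin^1.5(35°) = 1.217.
F_nw = 0.6 × 620 × 1.217 = 452.8 MPa.
R_n/Ω = (452.8 × 2121) / 2.0 × 10⁻³ = 480.2 kN.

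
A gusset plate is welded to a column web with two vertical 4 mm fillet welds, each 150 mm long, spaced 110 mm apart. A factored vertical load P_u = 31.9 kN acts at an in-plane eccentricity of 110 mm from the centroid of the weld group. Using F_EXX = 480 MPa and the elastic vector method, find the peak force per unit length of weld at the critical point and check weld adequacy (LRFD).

Total weld length L_w = 300 mm. Treat welds as unit-width lines.
Polar moment about centroid: J = 2[d³/12 + d(b/2)²] = 2[150³/12 + 150×55²] = 1470000 mm³.
Direct shear f_v = P/L_w = 31.9×10³ / 300 = 106.3 N/mm (vertical).
Torsion M = P·e = 31.9×10³ × 110 = 3509000 N·mm.
Critical point at (x, y) = (55, 75) from centroid. f_tx = M·y/J = 179 N/mm; f_ty = M·x/J = 131.3 N/mm.
Resultant f_max = √[f_tx² + (f_v + f_ty)²] = √[179² + (106.3 + 131.3)²] = 297.5 N/mm.
Capacity per unit length: φr_n = 0.75 × 0.6 × 480 × (0.707 × 4) = 610.8 N/mm.
297.5 ≤ 610.8 → adequate.

f_max ≈ 298 N/mm; adequate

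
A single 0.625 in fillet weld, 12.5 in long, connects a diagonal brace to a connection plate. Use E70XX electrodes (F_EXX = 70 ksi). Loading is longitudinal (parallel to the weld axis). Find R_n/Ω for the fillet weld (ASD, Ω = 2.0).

Effective throat t_e = 0.707 × 0.625 = 0.4419 in.
Total length L = 12.5 in; A_we = 0.4419 × 12.5 = 5.523 in².
F_nw = 0.6 F_EXX = 0.6 × 70 = 42 ksi.
R_n = 42 × 5.523 = 232 kips; R_n/Ω = 232/2.0 = 116 kips.

R_n/Ω ≈ 116 kips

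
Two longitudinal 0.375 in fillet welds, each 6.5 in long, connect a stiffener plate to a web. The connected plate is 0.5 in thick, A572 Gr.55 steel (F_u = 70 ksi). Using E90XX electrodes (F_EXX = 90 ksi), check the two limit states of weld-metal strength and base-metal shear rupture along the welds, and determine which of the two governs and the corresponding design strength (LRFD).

t_e = 0.707 × 0.375 = 0.2651 in; L = 13 in.
Weld metal: φR_n = 0.75 × 0.6 × 90 × 0.2651 × 13 = 139.6 kip.
Base metal (shear rupture): φR_n = 0.75 × 0.6 × 70 × 0.5 × 13 = 204.8 kip.
Governing: weld metal.

φR_n ≈ 140 kip (weld metal governs)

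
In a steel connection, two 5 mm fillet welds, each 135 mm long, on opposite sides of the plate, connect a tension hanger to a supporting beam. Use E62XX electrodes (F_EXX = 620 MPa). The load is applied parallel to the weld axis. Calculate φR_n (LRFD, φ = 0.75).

Effective throat t_e = 0.707 × 5 = 3.535 mm.
Total length L = 270 mm; A_we = 3.535 × 270 = 954.4 mm².
F_nw = 0.6 F_EXX = 0.6 × 620 = 372 MPa.
φR_n = 0.75 × 372 × 954.4 × 10⁻³ = 266.3 kN.

φR_n ≈ 266 kN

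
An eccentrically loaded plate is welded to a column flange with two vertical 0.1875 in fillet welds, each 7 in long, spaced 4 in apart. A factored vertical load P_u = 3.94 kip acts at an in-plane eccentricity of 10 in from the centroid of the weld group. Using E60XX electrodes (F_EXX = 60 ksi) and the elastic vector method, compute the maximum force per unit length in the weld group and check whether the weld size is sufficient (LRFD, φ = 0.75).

Total weld length L_w = 14 in. Treat welds as unit-width lines.
Polar moment about centroid: J = 2[d³/12 + d(b/2)²] = 2[7³/12 + 7×2²] = 113.2 in³.
Direct shear f_v = P/L_w = 3.94 / 14 = 0.2814 kip/in (vertical).
Torsion M = P·e = 3.94 × 10 = 39.4 kip·in.
Critical point at (x, y) = (2, 3.5) from centroid. f_tx = M·y/J = 1.219 kip/in; f_ty = M·x/J = 0.6963 kip/in.
Resultant f_max = √[f_tx² + (f_v + f_ty)²] = √[1.219² + (0.2814 + 0.6963)²] = 1.562 kip/in.
Capacity per unit length: φr_n = 0.75 × 0.6 × 60 × (0.707 × 0.1875) = 3.579 kip/in.
1.562 ≤ 3.579 → adequate.

f_max ≈ 1.56 kip/in; adequate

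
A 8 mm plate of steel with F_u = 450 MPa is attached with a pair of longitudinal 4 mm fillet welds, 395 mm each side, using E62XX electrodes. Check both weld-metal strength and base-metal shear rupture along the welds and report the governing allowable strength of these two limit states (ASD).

E62XX → F_EXX = 620 MPa.
t_e = 0.707 × 4 = 2.828 mm; L = 790 mm.
Weld metal: R_n/Ω = (1/2.0) × 0.6 × 620 × 2.828 × 790 × 10⁻³ = 415.5 kN.
Base metal (shear rupture): R_n/Ω = (1/2.0) × 0.6 × 450 × 8 × 790 × 10⁻³ = 853.2 kN.
Governing: weld metal.

R_n/Ω ≈ 416 kN (weld metal governs)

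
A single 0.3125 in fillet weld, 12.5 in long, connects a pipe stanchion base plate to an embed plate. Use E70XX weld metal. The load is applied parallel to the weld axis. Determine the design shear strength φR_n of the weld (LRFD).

φR_n ≈ 87 kips

E70XX → F_EXX = 70 ksi.
Effective throat t_e = 0.707 × 0.3125 = 0.2209 in.
Total length L = 12.5 in; A_we = 0.2209 × 12.5 = 2.762 in².
F_nw = 0.6 F_EXX = 0.6 × 70 = 42 ksi.
φR_n = 0.75 × 42 × 2.762 = 86.99 kips.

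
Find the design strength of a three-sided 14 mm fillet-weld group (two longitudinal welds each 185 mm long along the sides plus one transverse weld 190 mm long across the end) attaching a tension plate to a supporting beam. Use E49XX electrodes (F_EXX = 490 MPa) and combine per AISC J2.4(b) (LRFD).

φR_n ≈ 1310 kN

t_e = 0.707 × 14 = 9.898 mm.
R_nwl = 0.6 × 490 × 9.898 × 370 × 10⁻³ = 1077 kN (longitudinal, 2 welds).
R_nwt = 0.6 × 490 × 9.898 × 190 × 10⁻³ = 552.9 kN (transverse, base value).
(i) R_nwl + R_nwt = 1630 kN; (ii) 0.85 R_nwl + 1.5 R_nwt = 1745 kN.
R_n = max = 1745 kN [governs: (ii)]; φR_n = 1308 kN.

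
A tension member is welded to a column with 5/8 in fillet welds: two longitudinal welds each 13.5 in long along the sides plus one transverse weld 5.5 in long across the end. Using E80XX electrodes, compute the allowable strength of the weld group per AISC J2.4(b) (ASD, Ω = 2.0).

E80XX → F_EXX = 80 ksi.
t_e = 0.707 × 0.625 = 0.4419 in.
R_nwl = 0.6 × 80 × 0.4419 × 27 = 572.7 kips (longitudinal, 2 welds).
R_nwt = 0.6 × 80 × 0.4419 × 5.5 = 116.7 kips (transverse, base value).
(i) R_nwl + R_nwt = 689.3 kips; (ii) 0.85 R_nwl + 1.5 R_nwt = 661.8 kips.
R_n = max = 689.3 kips [governs: (i)]; R_n/Ω = 344.7 kips.

R_n/Ω ≈ 345 kips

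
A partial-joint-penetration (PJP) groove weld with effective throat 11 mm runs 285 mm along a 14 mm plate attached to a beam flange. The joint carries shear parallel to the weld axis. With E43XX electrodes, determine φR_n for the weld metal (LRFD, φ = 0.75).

E43XX → F_EXX = 430 MPa.
Effective throat (given) t_e = 11 mm.
A_we = 11 × 285 = 3135 mm².
F_nw = 0.6 F_EXX = 258 MPa.
φR_n = 0.75 × 258 × 3135 × 10⁻³ = 606.6 kN.

φR_n ≈ 607 kN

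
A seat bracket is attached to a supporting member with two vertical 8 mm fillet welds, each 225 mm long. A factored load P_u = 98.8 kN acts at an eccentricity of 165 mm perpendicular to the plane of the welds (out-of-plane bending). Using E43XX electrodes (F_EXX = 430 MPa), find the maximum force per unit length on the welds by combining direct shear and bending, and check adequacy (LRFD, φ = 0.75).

L_w = 2 × 225 = 450 mm; section modulus (unit throat) S = 2 × L²/6 = 16880 mm².
Direct shear f_v = P/L_w = 98.8×10³/450 = 219.6 N/mm.
Moment M = P × e = 98.8×10³ × 165 = 16302000 N·mm; bending f_b = M/S = 966 N/mm.
f_max = √(f_v² + f_b²) = √(219.6² + 966²) = 990.7 N/mm.
φr_n = 0.75 × 0.6 × 430 × (0.707 × 8) = 1094 N/mm → adequate.

f_max ≈ 991 N/mm; adequate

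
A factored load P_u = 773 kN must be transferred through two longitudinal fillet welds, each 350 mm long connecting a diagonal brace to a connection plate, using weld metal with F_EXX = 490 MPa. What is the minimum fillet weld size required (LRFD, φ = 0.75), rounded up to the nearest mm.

w = 8 mm

Total weld length L = 700 mm.
Required throat t_e = P_u / (φ × 0.6 F_EXX × L) = 773 / (0.75 × 0.6 × 490 × 700 × 10⁻³) = 5.008 mm.
Required leg w = t_e / 0.707 = 7.084 mm → use 8 mm.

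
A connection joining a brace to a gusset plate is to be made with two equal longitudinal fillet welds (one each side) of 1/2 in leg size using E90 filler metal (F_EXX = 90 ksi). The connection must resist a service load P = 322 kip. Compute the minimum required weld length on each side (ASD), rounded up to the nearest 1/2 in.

L = 17 in on each side

Throat t_e = 0.707 × 0.5 = 0.3535 in.
r_n/Ω = (0.6 × 90 × 0.3535) / 2.0 = 9.544 kip/in.
L_req = P / (r_n/Ω) = 322 / 9.544 = 33.74 in total.
Per side: 33.74 / 2 = 16.87 in.
Round up → use L = 17 in on each side.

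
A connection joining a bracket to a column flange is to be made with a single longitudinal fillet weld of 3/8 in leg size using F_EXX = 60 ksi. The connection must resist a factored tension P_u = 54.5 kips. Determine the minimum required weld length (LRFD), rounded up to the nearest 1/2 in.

L = 8 in

Throat t_e = 0.707 × 0.375 = 0.2651 in.
φr_n = 0.75 × 0.6 × 60 × 0.2651 = 7.158 kips/in.
L_req = P_u / φr_n = 54.5 / 7.158 = 7.613 in total.
Round up → use L = 8 in.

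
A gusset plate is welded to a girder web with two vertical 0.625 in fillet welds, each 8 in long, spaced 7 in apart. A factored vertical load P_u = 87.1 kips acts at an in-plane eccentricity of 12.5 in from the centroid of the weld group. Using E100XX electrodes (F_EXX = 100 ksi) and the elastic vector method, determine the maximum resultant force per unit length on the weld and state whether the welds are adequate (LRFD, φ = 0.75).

f_max ≈ 24.5 kip/in; NOT adequate

Total weld length L_w = 16 in. Treat welds as unit-width lines.
Polar moment about centroid: J = 2[d³/12 + d(b/2)²] = 2[8³/12 + 8×3.5²] = 281.3 in³.
Direct shear f_v = P/L_w = 87.1 / 16 = 5.444 kip/in (vertical).
Torsion M = P·e = 87.1 × 12.5 = 1088.8 kip·in.
Critical point at (x, y) = (3.5, 4) from centroid. f_tx = M·y/J = 15.48 kip/in; f_ty = M·x/J = 13.54 kip/in.
Resultant f_max = √[f_tx² + (f_v + f_ty)²] = √[15.48² + (5.444 + 13.54)²] = 24.5 kip/in.
Capacity per unit length: φr_n = 0.75 × 0.6 × 100 × (0.707 × 0.625) = 19.88 kip/in.
24.5 > 19.88 → NOT adequate.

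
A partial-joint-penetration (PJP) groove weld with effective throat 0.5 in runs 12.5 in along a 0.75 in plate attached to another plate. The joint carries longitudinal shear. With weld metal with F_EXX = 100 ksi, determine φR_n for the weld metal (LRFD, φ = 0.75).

Effective throat (given) t_e = 0.5 in.
A_we = 0.5 × 12.5 = 6.25 in².
F_nw = 0.6 F_EXX = 60 ksi.
φR_n = 0.75 × 60 × 6.25 = 281.2 kips.

φR_n ≈ 281 kips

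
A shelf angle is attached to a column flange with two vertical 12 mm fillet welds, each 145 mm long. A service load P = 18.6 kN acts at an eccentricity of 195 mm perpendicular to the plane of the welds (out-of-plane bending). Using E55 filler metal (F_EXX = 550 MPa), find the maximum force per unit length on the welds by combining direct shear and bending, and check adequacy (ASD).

f_max ≈ 521 N/mm; adequate

L_w = 2 × 145 = 290 mm; section modulus (unit throat) S = 2 × L²/6 = 7008 mm².
Direct shear f_v = P/L_w = 18.6×10³/290 = 64.14 N/mm.
Moment M = P × e = 18.6×10³ × 195 = 3627000 N·mm; bending f_b = M/S = 517.5 N/mm.
f_max = √(f_v² + f_b²) = √(64.14² + 517.5²) = 521.5 N/mm.
r_n/Ω = (1/2.0) × 0.6 × 550 × (0.707 × 12) = 1400 N/mm → adequate.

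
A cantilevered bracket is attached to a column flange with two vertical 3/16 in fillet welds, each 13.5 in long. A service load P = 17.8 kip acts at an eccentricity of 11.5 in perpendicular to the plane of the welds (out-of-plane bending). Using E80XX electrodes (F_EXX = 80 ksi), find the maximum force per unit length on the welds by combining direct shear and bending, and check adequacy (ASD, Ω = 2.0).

f_max ≈ 3.43 kip/in; NOT adequate

L_w = 2 × 13.5 = 27 in; section modulus (unit throat) S = 2 × L²/6 = 60.75 in².
Direct shear f_v = P/L_w = 17.8/27 = 0.6593 kip/in.
Moment M = P × e = 17.8 × 11.5 = 204.7 kip·in; bending f_b = M/S = 3.37 kip/in.
f_max = √(f_v² + f_b²) = √(0.6593² + 3.37²) = 3.433 kip/in.
r_n/Ω = (1/2.0) × 0.6 × 80 × (0.707 × 0.1875) = 3.181 kip/in → NOT adequate.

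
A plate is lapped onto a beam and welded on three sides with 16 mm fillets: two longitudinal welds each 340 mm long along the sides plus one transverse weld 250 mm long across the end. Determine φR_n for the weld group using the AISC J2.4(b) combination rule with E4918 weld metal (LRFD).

E49XX → F_EXX = 490 MPa.
t_e = 0.707 × 16 = 11.31 mm.
R_nwl = 0.6 × 490 × 11.31 × 680 × 10⁻³ = 2261 kN (longitudinal, 2 welds).
R_nwt = 0.6 × 490 × 11.31 × 250 × 10⁻³ = 831.4 kN (transverse, base value).
(i) R_nwl + R_nwt = 3093 kN; (ii) 0.85 R_nwl + 1.5 R_nwt = 3169 kN.
R_n = max = 3169 kN [governs: (ii)]; φR_n = 2377 kN.

φR_n ≈ 2380 kN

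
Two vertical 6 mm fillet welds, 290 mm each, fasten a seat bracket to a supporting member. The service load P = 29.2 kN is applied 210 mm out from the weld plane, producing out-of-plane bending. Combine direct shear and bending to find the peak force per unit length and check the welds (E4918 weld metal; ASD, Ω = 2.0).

f_max ≈ 224 N/mm; adequate

E49XX → F_EXX = 490 MPa.
L_w = 2 × 290 = 580 mm; section modulus (unit throat) S = 2 × L²/6 = 28030 mm².
Direct shear f_v = P/L_w = 29.2×10³/580 = 50.34 N/mm.
Moment M = P × e = 29.2×10³ × 210 = 6132000 N·mm; bending f_b = M/S = 218.7 N/mm.
f_max = √(f_v² + f_b²) = √(50.34² + 218.7²) = 224.5 N/mm.
r_n/Ω = (1/2.0) × 0.6 × 490 × (0.707 × 6) = 623.6 N/mm → adequate.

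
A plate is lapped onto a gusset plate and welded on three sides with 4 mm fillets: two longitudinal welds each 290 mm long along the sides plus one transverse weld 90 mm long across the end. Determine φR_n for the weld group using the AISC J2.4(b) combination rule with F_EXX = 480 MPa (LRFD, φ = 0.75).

φR_n ≈ 409 kN

t_e = 0.707 × 4 = 2.828 mm.
R_nwl = 0.6 × 480 × 2.828 × 580 × 10⁻³ = 472.4 kN (longitudinal, 2 welds).
R_nwt = 0.6 × 480 × 2.828 × 90 × 10⁻³ = 73.3 kN (transverse, base value).
(i) R_nwl + R_nwt = 545.7 kN; (ii) 0.85 R_nwl + 1.5 R_nwt = 511.5 kN.
R_n = max = 545.7 kN [governs: (i)]; φR_n = 409.3 kN.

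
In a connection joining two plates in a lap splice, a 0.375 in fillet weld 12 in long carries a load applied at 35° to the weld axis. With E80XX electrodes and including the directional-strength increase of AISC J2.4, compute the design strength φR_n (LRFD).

E80XX → F_EXX = 80 ksi.
t_e = 0.707 × 0.375 = 0.2651 in; A_we = 0.2651 × 12 = 3.181 in².
Directional factor: 1.0 + 0.5 sin^1.5(35°) = 1.217.
F_nw = 0.6 × 80 × 1.217 = 58.43 ksi.
φR_n = 0.75 × 58.43 × 3.181 = 139.4 kips.

φR_n ≈ 139 kips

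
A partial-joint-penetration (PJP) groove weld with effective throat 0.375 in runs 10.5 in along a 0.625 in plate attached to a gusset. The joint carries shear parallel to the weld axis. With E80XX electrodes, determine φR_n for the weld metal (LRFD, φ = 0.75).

E80XX → F_EXX = 80 ksi.
Effective throat (given) t_e = 0.375 in.
A_we = 0.375 × 10.5 = 3.938 in².
F_nw = 0.6 F_EXX = 48 ksi.
φR_n = 0.75 × 48 × 3.938 = 141.8 kip.

φR_n ≈ 142 kip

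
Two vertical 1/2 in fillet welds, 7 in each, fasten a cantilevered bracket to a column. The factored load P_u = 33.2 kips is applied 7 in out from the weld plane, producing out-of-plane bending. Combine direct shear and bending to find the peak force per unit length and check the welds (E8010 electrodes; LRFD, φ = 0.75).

f_max ≈ 14.4 kip/in; NOT adequate

E80XX → F_EXX = 80 ksi.
L_w = 2 × 7 = 14 in; section modulus (unit throat) S = 2 × L²/6 = 16.33 in².
Direct shear f_v = P/L_w = 33.2/14 = 2.371 kip/in.
Moment M = P × e = 33.2 × 7 = 232.4 kip·in; bending f_b = M/S = 14.23 kip/in.
f_max = √(f_v² + f_b²) = √(2.371² + 14.23²) = 14.42 kip/in.
φr_n = 0.75 × 0.6 × 80 × (0.707 × 0.5) = 12.73 kip/in → NOT adequate.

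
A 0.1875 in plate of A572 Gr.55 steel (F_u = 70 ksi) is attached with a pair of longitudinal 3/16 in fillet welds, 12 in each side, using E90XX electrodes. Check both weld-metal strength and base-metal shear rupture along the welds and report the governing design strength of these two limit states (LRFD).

E90XX → F_EXX = 90 ksi.
t_e = 0.707 × 0.1875 = 0.1326 in; L = 24 in.
Weld metal: φR_n = 0.75 × 0.6 × 90 × 0.1326 × 24 = 128.9 kip.
Base metal (shear rupture): φR_n = 0.75 × 0.6 × 70 × 0.1875 × 24 = 141.8 kip.
Governing: weld metal.

φR_n ≈ 129 kip (weld metal governs)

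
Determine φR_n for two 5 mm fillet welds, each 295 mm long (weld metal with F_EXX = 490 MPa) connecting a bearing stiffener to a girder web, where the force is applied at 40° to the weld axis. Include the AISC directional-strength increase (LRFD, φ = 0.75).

t_e = 0.707 × 5 = 3.535 mm; A_we = 3.535 × 590 = 2086 mm².
Directional factor: 1.0 + 0.5 sin^1.5(40°) = 1.258.
F_nw = 0.6 × 490 × 1.258 = 369.8 MPa.
φR_n = 0.75 × 369.8 × 2086 × 10⁻³ = 578.4 kN.

φR_n ≈ 578 kN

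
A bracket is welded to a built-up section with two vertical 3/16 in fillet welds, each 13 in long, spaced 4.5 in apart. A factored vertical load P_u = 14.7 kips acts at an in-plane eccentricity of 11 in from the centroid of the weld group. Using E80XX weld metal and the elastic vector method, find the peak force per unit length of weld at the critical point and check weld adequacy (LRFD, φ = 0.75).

E80XX → F_EXX = 80 ksi.
Total weld length L_w = 26 in. Treat welds as unit-width lines.
Polar moment about centroid: J = 2[d³/12 + d(b/2)²] = 2[13³/12 + 13×2.25²] = 497.8 in³.
Direct shear f_v = P/L_w = 14.7 / 26 = 0.5654 kip/in (vertical).
Torsion M = P·e = 14.7 × 11 = 161.7 kip·in.
Critical point at (x, y) = (2.25, 6.5) from centroid. f_tx = M·y/J = 2.111 kip/in; f_ty = M·x/J = 0.7309 kip/in.
Resultant f_max = √[f_tx² + (f_v + f_ty)²] = √[2.111² + (0.5654 + 0.7309)²] = 2.478 kip/in.
Capacity per unit length: φr_n = 0.75 × 0.6 × 80 × (0.707 × 0.1875) = 4.772 kip/in.
2.478 ≤ 4.772 → adequate.

f_max ≈ 2.48 kip/in; adequate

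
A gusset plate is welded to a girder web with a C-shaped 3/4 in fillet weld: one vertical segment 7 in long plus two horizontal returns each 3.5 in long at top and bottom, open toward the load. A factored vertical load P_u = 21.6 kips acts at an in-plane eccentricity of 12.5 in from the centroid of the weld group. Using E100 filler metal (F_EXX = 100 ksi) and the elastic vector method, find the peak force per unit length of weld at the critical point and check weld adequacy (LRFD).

f_max ≈ 9.94 kip/in; adequate

Total weld length L_w = 14 in. Treat welds as unit-width lines.
Centroid: x̄ = 2×3.5×1.75 / 14 = 0.875 in from the vertical weld.
Polar moment about centroid: J = I_x + I_y = [7³/12 + 2×3.5×3.5²] + [7×0.875² + 2(3.5³/12 + 3.5×0.875²)] = 132.2 in³.
Direct shear f_v = P/L_w = 21.6 / 14 = 1.543 kip/in (vertical).
Torsion M = P·e = 21.6 × 12.5 = 270 kip·in.
Critical point at (x, y) = (2.625, 3.5) from centroid. f_tx = M·y/J = 7.148 kip/in; f_ty = M·x/J = 5.361 kip/in.
Resultant f_max = √[f_tx² + (f_v + f_ty)²] = √[7.148² + (1.543 + 5.361)²] = 9.938 kip/in.
Capacity per unit length: φr_n = 0.75 × 0.6 × 100 × (0.707 × 0.75) = 23.86 kip/in.
9.938 ≤ 23.86 → adequate.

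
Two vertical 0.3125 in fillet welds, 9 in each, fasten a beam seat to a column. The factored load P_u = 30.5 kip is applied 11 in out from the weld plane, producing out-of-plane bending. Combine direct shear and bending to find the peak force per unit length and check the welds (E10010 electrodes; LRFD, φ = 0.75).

f_max ≈ 12.5 kip/in; NOT adequate

E100XX → F_EXX = 100 ksi.
L_w = 2 × 9 = 18 in; section modulus (unit throat) S = 2 × L²/6 = 27 in².
Direct shear f_v = P/L_w = 30.5/18 = 1.694 kip/in.
Moment M = P × e = 30.5 × 11 = 335.5 kip·in; bending f_b = M/S = 12.43 kip/in.
f_max = √(f_v² + f_b²) = √(1.694² + 12.43²) = 12.54 kip/in.
φr_n = 0.75 × 0.6 × 100 × (0.707 × 0.3125) = 9.942 kip/in → NOT adequate.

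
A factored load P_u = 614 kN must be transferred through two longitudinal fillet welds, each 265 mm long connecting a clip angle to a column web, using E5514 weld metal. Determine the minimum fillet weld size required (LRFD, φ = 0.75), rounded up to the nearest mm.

w = 7 mm

E55XX → F_EXX = 550 MPa.
Total weld length L = 530 mm.
Required throat t_e = P_u / (φ × 0.6 F_EXX × L) = 614 / (0.75 × 0.6 × 550 × 530 × 10⁻³) = 4.681 mm.
Required leg w = t_e / 0.707 = 6.621 mm → use 7 mm.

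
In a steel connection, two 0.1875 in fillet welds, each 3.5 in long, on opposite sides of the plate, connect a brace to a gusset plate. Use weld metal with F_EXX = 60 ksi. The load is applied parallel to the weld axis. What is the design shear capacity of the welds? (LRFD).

Effective throat t_e = 0.707 × 0.1875 = 0.1326 in.
Total length L = 7 in; A_we = 0.1326 × 7 = 0.9279 in².
F_nw = 0.6 F_EXX = 0.6 × 60 = 36 ksi.
φR_n = 0.75 × 36 × 0.9279 = 25.05 kips.

φR_n ≈ 25.1 kips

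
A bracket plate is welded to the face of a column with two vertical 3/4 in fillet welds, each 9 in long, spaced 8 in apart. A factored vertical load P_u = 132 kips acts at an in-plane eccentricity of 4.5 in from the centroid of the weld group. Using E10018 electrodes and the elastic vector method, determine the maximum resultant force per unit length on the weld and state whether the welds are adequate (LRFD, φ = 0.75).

E100XX → F_EXX = 100 ksi.
Total weld length L_w = 18 in. Treat welds as unit-width lines.
Polar moment about centroid: J = 2[d³/12 + d(b/2)²] = 2[9³/12 + 9×4²] = 409.5 in³.
Direct shear f_v = P/L_w = 132 / 18 = 7.333 kip/in (vertical).
Torsion M = P·e = 132 × 4.5 = 594 kip·in.
Critical point at (x, y) = (4, 4.5) from centroid. f_tx = M·y/J = 6.527 kip/in; f_ty = M·x/J = 5.802 kip/in.
Resultant f_max = √[f_tx² + (f_v + f_ty)²] = √[6.527² + (7.333 + 5.802)²] = 14.67 kip/in.
Capacity per unit length: φr_n = 0.75 × 0.6 × 100 × (0.707 × 0.75) = 23.86 kip/in.
14.67 ≤ 23.86 → adequate.

f_max ≈ 14.7 kip/in; adequate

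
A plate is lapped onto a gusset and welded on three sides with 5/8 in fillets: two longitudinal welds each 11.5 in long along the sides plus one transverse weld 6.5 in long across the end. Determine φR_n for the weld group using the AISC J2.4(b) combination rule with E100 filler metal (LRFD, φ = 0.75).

φR_n ≈ 587 kip

E100XX → F_EXX = 100 ksi.
t_e = 0.707 × 0.625 = 0.4419 in.
R_nwl = 0.6 × 100 × 0.4419 × 23 = 609.8 kip (longitudinal, 2 welds).
R_nwt = 0.6 × 100 × 0.4419 × 6.5 = 172.3 kip (transverse, base value).
(i) R_nwl + R_nwt = 782.1 kip; (ii) 0.85 R_nwl + 1.5 R_nwt = 776.8 kip.
R_n = max = 782.1 kip [governs: (i)]; φR_n = 586.6 kip.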